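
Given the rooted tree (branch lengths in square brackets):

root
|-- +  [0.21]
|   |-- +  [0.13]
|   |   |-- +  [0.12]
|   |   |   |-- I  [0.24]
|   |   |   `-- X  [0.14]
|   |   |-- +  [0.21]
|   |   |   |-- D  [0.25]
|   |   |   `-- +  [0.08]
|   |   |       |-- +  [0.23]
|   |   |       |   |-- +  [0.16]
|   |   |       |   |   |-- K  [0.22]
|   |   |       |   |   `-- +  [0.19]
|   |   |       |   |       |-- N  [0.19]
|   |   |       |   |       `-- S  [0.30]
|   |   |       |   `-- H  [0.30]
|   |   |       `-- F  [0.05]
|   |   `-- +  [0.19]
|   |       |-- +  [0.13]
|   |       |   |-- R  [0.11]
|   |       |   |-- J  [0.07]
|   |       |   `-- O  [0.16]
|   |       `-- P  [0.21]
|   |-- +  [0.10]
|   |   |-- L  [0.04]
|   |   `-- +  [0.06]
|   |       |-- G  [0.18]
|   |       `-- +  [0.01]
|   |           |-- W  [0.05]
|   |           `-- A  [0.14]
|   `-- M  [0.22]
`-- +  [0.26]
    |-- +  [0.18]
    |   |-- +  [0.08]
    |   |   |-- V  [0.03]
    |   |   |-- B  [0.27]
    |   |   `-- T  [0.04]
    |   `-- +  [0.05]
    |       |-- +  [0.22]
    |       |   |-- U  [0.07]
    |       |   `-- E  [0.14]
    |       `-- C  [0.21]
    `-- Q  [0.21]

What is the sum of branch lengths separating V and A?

1.07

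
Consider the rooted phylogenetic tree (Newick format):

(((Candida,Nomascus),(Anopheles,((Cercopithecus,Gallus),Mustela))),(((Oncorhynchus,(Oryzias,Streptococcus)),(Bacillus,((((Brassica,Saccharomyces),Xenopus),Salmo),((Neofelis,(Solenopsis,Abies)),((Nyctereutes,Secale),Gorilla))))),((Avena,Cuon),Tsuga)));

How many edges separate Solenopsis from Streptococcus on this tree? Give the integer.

9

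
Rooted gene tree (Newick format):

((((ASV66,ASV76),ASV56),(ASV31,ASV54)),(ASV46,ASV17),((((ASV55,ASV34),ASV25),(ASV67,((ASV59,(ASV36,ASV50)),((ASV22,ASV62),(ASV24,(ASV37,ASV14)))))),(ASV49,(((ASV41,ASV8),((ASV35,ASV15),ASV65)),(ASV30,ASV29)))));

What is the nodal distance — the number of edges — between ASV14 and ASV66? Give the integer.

The MRCA of ASV14 and ASV66 is the root of the tree.
From ASV14 up to that node: 8 branches. From ASV66 up to the same node: 4 branches. Total: 8 + 4 = 12.

12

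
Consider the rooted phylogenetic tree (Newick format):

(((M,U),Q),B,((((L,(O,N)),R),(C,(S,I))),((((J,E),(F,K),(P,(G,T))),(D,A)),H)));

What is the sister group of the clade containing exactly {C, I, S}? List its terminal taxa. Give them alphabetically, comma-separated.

L, N, O, R

The clade containing exactly {C, I, S} attaches to the tree at the node subtending (((L,(O,N)),R),(C,(S,I))).
The other lineage descending from that same node — the sister group — is ((L,(O,N)),R); its 4 tips in alphabetical order are the answer.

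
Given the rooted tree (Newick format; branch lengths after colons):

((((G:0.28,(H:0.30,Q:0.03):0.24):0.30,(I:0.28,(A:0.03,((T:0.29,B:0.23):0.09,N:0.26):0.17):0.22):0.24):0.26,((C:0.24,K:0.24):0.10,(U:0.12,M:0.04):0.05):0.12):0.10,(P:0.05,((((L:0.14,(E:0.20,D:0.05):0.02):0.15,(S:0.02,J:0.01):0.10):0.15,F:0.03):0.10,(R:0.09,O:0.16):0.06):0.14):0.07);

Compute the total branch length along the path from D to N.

1.93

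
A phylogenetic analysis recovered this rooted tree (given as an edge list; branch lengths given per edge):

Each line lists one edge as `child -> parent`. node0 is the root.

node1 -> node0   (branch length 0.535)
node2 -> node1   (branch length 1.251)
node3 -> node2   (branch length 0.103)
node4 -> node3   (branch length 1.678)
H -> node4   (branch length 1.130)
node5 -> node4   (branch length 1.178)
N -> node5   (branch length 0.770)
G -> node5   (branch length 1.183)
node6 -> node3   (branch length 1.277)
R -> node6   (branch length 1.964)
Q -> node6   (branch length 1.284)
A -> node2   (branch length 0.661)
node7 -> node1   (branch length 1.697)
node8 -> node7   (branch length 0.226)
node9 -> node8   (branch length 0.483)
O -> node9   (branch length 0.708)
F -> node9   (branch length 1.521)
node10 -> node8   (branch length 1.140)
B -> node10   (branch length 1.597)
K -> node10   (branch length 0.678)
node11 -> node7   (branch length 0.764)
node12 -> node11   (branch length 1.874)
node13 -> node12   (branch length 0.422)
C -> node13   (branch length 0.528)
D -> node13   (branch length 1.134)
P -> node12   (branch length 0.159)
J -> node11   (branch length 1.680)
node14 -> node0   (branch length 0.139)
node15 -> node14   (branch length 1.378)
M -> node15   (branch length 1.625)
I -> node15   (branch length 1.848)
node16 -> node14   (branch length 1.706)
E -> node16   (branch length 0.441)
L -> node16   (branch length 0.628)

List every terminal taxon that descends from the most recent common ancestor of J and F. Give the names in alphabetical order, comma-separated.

B, C, D, F, J, K, O, P

Tracing J: it sits inside (((C,D),P),J).
Tracing F: it sits inside (O,F).
The smallest clade enclosing both is (((O,F),(B,K)),(((C,D),P),J)); the answer is its 8 terminal taxa in alphabetical order.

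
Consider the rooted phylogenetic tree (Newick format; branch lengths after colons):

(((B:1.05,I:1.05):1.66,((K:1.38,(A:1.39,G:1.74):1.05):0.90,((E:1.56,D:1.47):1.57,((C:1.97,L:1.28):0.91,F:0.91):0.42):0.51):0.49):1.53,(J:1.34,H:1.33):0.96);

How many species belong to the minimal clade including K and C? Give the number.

8

The MRCA of K and C is the node subtending ((K,(A,G)),((E,D),((C,L),F))).
That clade contains 8 terminal taxa: A, C, D, E, F, G, K, L.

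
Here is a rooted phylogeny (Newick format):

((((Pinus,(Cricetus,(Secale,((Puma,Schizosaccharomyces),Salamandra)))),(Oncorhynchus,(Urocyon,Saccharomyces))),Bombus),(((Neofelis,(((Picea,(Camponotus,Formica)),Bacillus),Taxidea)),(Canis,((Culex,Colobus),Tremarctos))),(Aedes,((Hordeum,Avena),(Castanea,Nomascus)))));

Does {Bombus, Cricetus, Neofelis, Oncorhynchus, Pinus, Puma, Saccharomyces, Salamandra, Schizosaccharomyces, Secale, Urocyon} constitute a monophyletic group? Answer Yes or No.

The MRCA of the listed taxa is the root, so the smallest clade containing them is the whole tree.
That clade also contains Aedes, Avena, Bacillus, Camponotus, Canis, Castanea, Colobus, Culex, Formica, Hordeum, Nomascus, Picea, Taxidea, Tremarctos, which are not in the proposed group, so the group is not monophyletic.

No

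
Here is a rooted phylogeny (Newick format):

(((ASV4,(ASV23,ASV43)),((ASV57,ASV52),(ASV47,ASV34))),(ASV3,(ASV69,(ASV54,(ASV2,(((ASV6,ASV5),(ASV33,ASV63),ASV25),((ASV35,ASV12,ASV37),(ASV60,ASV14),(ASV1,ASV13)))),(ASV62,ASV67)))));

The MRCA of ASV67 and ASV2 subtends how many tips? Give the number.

16

The MRCA of ASV67 and ASV2 is the node subtending (ASV54,(ASV2,(((ASV6,ASV5),(ASV33,ASV63),ASV25),((ASV35,ASV12,ASV37),(ASV60,ASV14),(ASV1,ASV13)))),(ASV62,ASV67)).
That clade contains 16 terminal taxa: ASV1, ASV12, ASV13, ASV14, ASV2, ASV25, ASV33, ASV35, ASV37, ASV5, ASV54, ASV6, ASV60, ASV62, ASV63, ASV67.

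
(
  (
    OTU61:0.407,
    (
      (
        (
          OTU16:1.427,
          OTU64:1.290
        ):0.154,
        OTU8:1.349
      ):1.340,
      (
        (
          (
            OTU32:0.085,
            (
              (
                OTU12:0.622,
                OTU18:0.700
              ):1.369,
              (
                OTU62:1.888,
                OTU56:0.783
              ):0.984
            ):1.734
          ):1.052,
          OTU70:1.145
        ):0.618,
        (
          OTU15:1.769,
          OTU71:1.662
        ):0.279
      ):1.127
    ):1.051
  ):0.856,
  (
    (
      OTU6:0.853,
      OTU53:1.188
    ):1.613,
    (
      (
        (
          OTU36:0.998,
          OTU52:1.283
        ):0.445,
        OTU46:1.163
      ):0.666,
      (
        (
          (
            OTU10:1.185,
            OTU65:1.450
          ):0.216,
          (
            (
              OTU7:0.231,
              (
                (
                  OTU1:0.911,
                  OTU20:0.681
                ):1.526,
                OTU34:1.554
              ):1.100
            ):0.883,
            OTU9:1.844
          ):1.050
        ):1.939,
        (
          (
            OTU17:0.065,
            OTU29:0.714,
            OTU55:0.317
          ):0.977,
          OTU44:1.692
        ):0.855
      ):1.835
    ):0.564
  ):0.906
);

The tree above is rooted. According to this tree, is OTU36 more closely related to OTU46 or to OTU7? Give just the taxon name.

OTU46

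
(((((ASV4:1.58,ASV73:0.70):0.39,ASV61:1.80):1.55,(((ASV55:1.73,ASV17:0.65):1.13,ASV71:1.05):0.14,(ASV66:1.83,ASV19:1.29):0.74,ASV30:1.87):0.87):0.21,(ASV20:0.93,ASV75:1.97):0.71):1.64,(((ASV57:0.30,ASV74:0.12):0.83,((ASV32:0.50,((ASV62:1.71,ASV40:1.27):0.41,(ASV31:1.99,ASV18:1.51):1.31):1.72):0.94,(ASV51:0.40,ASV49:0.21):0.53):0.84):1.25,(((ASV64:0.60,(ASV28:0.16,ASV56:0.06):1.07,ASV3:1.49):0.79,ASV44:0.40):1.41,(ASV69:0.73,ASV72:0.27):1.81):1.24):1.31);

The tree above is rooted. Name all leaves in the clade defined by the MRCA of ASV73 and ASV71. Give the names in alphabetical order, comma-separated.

ASV17, ASV19, ASV30, ASV4, ASV55, ASV61, ASV66, ASV71, ASV73

Tracing ASV73: it sits inside (ASV4,ASV73).
Tracing ASV71: it sits inside ((ASV55,ASV17),ASV71).
The smallest clade enclosing both is (((ASV4,ASV73),ASV61),(((ASV55,ASV17),ASV71),(ASV66,ASV19),ASV30)); the answer is its 9 terminal taxa in alphabetical order.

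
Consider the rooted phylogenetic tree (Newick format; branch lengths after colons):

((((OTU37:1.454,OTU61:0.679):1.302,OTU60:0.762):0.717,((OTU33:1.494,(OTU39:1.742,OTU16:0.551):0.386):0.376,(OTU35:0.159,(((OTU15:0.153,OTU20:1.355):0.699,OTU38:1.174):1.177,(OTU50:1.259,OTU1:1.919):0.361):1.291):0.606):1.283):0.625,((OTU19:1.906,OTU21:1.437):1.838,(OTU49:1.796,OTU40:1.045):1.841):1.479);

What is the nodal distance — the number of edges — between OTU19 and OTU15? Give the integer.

10

The MRCA of OTU19 and OTU15 is the root of the tree.
From OTU19 up to that node: 3 branches. From OTU15 up to the same node: 7 branches. Total: 3 + 7 = 10.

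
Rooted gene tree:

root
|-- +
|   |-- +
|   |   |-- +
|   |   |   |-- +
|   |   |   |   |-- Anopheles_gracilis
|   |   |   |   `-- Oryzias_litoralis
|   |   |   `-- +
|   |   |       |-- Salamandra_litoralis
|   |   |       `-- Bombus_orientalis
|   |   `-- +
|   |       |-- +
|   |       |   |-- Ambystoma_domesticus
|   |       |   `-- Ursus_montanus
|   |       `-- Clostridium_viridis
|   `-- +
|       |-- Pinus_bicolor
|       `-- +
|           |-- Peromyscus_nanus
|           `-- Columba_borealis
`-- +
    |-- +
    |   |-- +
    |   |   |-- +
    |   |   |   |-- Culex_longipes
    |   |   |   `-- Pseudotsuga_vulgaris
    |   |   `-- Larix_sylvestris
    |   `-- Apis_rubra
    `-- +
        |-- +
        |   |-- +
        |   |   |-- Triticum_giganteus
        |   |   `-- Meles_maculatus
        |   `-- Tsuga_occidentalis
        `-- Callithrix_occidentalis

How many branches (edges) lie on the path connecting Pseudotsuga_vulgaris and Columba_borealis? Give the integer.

The MRCA of Pseudotsuga_vulgaris and Columba_borealis is the root of the tree.
From Pseudotsuga_vulgaris up to that node: 5 branches. From Columba_borealis up to the same node: 4 branches. Total: 5 + 4 = 9.

9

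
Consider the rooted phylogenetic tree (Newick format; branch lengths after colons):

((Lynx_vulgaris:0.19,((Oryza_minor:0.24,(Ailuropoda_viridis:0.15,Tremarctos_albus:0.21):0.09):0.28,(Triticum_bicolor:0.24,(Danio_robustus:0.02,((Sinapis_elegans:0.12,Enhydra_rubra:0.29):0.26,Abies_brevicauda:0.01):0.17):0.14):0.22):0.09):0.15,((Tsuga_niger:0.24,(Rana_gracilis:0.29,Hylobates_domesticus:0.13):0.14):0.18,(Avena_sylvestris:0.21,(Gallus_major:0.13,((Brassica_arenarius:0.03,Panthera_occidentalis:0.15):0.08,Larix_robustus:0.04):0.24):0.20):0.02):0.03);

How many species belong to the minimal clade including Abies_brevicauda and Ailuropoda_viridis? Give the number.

8

The MRCA of Abies_brevicauda and Ailuropoda_viridis is the node subtending ((Oryza_minor,(Ailuropoda_viridis,Tremarctos_albus)),(Triticum_bicolor,(Danio_robustus,((Sinapis_elegans,Enhydra_rubra),Abies_brevicauda)))).
That clade contains 8 terminal taxa: Abies_brevicauda, Ailuropoda_viridis, Danio_robustus, Enhydra_rubra, Oryza_minor, Sinapis_elegans, Tremarctos_albus, Triticum_bicolor.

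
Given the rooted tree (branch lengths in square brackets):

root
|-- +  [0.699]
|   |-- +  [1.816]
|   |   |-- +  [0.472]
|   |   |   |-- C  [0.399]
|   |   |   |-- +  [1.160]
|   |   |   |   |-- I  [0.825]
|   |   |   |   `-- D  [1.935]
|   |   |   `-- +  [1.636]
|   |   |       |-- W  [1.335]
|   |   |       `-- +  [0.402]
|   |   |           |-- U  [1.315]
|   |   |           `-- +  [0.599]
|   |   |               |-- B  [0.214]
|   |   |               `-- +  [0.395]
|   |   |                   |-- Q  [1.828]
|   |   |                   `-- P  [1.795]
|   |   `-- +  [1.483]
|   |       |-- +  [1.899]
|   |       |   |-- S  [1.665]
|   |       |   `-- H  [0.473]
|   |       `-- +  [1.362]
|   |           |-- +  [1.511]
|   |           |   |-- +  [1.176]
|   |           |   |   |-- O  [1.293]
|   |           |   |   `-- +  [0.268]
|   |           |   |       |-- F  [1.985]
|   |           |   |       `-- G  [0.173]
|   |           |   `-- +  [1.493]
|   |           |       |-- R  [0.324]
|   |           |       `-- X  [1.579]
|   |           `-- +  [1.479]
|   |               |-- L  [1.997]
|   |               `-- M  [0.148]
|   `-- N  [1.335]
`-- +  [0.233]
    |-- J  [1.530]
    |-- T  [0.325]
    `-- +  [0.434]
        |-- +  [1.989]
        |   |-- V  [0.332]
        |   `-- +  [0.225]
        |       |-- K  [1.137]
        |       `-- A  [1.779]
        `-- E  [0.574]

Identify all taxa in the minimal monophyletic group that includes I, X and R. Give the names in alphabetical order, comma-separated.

B, C, D, F, G, H, I, L, M, O, P, Q, R, S, U, W, X

Tracing I: it sits inside (I,D).
Tracing X: it sits inside (R,X).
Tracing R: it sits inside (R,X).
The smallest clade enclosing all 3 is ((C,(I,D),(W,(U,(B,(Q,P))))),((S,H),(((O,(F,G)),(R,X)),(L,M)))); the answer is its 17 terminal taxa in alphabetical order.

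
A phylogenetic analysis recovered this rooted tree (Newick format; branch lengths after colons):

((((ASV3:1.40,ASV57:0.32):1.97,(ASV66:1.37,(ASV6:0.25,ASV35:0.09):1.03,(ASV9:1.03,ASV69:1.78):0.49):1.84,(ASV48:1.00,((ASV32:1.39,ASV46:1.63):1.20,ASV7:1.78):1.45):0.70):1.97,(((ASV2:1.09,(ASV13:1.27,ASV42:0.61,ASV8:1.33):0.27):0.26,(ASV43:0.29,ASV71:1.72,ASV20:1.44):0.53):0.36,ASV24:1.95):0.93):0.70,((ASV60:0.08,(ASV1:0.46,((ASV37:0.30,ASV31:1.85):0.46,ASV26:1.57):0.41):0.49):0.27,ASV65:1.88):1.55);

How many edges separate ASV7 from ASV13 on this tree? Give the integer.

The MRCA of ASV7 and ASV13 is the node subtending (((ASV3,ASV57),(ASV66,(ASV6,ASV35),(ASV9,ASV69)),(ASV48,((ASV32,ASV46),ASV7))),(((ASV2,(ASV13,ASV42,ASV8)),(ASV43,ASV71,ASV20)),ASV24)).
From ASV7 up to that node: 4 branches. From ASV13 up to the same node: 5 branches. Total: 4 + 5 = 9.

9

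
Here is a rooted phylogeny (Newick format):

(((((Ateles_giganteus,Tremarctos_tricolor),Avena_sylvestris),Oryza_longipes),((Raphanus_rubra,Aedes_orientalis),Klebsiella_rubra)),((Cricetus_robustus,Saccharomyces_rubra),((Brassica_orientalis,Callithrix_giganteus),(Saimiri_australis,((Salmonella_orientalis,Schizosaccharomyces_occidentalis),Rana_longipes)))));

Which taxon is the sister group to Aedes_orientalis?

Aedes_orientalis attaches to the tree at the node subtending (Raphanus_rubra,Aedes_orientalis).
The other lineage descending from that same node — the sister group — is the single tip Raphanus_rubra.

Raphanus_rubra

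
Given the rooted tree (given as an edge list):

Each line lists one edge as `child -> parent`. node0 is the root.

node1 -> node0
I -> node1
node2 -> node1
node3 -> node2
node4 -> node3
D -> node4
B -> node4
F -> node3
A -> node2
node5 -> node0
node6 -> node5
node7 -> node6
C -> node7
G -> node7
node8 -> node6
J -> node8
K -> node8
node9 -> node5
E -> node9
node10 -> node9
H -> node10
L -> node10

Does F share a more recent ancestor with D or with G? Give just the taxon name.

D

The MRCA of F and D subtends ((D,B),F) (3 taxa).
The MRCA of F and G is the root, subtending the entire tree (12 taxa).
The first is nested inside the second, so F shares a more recent common ancestor with D.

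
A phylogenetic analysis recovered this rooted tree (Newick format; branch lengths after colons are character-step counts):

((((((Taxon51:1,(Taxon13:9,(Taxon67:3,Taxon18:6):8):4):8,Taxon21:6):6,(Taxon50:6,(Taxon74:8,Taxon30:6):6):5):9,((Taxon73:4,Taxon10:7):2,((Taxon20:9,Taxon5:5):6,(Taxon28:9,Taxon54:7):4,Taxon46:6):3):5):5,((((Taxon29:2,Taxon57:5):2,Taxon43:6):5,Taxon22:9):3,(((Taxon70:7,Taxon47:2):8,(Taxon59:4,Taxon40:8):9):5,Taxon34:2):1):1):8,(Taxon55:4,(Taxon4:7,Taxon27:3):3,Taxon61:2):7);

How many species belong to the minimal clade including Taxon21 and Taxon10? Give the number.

The MRCA of Taxon21 and Taxon10 is the node subtending ((((Taxon51,(Taxon13,(Taxon67,Taxon18))),Taxon21),(Taxon50,(Taxon74,Taxon30))),((Taxon73,Taxon10),((Taxon20,Taxon5),(Taxon28,Taxon54),Taxon46))).
That clade contains 15 terminal taxa: Taxon10, Taxon13, Taxon18, Taxon20, Taxon21, Taxon28, Taxon30, Taxon46, Taxon5, Taxon50, Taxon51, Taxon54, Taxon67, Taxon73, Taxon74.

15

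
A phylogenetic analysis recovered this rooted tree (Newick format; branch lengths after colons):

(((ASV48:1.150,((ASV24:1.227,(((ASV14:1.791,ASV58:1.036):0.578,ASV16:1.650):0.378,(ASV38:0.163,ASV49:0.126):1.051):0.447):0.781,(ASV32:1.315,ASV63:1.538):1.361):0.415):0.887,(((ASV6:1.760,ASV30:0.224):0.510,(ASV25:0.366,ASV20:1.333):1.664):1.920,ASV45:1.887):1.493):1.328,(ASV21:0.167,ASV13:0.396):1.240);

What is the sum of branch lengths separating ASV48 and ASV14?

5.540

The path runs ASV48 → … → MRCA → … → ASV14; the MRCA is the node subtending (ASV48,((ASV24,(((ASV14,ASV58),ASV16),(ASV38,ASV49))),(ASV32,ASV63))).
Branch lengths along that path: 1.150 + 0.415 + 0.781 + 0.447 + 0.378 + 0.578 + 1.791 = 5.540.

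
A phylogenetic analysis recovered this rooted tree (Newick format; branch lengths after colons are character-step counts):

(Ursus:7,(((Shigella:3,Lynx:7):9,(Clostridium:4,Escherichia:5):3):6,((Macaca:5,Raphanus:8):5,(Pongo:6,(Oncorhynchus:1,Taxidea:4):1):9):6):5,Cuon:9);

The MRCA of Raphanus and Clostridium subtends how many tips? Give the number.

9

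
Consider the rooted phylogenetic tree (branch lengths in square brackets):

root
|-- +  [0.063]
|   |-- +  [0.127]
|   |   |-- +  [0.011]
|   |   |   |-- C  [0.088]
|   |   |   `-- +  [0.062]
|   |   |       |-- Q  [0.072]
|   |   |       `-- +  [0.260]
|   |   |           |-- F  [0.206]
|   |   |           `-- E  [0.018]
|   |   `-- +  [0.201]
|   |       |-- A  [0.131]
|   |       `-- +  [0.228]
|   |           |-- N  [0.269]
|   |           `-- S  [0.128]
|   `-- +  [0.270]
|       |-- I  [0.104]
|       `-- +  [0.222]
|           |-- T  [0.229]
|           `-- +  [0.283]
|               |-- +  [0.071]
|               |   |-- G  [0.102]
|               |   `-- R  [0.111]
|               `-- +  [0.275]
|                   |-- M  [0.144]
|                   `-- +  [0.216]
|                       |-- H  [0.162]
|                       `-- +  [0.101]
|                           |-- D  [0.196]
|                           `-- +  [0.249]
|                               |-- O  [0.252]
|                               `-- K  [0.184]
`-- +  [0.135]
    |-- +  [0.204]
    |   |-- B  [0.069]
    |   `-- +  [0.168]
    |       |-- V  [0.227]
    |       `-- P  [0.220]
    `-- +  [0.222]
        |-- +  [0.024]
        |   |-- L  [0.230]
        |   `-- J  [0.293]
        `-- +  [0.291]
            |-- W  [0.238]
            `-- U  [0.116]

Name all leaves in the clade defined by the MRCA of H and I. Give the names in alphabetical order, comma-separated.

D, G, H, I, K, M, O, R, T

Tracing H: it sits inside (H,(D,(O,K))).
Tracing I: it sits inside (I,(T,((G,R),(M,(H,(D,(O,K))))))).
The smallest clade enclosing both is (I,(T,((G,R),(M,(H,(D,(O,K))))))); the answer is its 9 terminal taxa in alphabetical order.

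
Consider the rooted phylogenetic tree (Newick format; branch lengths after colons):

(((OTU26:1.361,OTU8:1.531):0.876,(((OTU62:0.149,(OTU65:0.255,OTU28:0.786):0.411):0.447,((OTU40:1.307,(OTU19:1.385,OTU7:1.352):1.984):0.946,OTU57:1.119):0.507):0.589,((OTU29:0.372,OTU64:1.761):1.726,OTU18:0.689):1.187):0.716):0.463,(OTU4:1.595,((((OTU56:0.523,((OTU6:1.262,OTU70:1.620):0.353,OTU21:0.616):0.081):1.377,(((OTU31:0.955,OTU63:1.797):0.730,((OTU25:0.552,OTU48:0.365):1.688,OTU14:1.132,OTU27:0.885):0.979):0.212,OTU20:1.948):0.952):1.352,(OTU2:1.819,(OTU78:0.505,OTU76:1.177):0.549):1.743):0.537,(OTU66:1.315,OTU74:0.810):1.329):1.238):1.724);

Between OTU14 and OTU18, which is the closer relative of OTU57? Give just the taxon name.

OTU18

The MRCA of OTU57 and OTU18 subtends (((OTU62,(OTU65,OTU28)),((OTU40,(OTU19,OTU7)),OTU57)),((OTU29,OTU64),OTU18)) (10 taxa).
The MRCA of OTU57 and OTU14 is the root, subtending the entire tree (29 taxa).
The first is nested inside the second, so OTU57 shares a more recent common ancestor with OTU18.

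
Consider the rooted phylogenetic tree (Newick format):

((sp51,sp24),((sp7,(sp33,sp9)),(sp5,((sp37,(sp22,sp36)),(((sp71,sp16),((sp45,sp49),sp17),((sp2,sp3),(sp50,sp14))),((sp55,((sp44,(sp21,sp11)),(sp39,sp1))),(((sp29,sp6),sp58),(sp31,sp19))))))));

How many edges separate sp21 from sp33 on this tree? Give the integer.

12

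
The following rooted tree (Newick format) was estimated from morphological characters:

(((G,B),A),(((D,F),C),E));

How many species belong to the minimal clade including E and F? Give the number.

The MRCA of E and F is the node subtending (((D,F),C),E).
That clade contains 4 terminal taxa: C, D, E, F.

4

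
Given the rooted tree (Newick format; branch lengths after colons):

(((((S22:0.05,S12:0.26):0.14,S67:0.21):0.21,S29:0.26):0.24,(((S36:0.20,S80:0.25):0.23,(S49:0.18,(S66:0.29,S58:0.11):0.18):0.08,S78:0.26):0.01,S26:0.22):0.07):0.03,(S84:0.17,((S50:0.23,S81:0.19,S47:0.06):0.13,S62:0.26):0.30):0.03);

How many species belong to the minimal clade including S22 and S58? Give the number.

11

The MRCA of S22 and S58 is the node subtending ((((S22,S12),S67),S29),(((S36,S80),(S49,(S66,S58)),S78),S26)).
That clade contains 11 terminal taxa: S12, S22, S26, S29, S36, S49, S58, S66, S67, S78, S80.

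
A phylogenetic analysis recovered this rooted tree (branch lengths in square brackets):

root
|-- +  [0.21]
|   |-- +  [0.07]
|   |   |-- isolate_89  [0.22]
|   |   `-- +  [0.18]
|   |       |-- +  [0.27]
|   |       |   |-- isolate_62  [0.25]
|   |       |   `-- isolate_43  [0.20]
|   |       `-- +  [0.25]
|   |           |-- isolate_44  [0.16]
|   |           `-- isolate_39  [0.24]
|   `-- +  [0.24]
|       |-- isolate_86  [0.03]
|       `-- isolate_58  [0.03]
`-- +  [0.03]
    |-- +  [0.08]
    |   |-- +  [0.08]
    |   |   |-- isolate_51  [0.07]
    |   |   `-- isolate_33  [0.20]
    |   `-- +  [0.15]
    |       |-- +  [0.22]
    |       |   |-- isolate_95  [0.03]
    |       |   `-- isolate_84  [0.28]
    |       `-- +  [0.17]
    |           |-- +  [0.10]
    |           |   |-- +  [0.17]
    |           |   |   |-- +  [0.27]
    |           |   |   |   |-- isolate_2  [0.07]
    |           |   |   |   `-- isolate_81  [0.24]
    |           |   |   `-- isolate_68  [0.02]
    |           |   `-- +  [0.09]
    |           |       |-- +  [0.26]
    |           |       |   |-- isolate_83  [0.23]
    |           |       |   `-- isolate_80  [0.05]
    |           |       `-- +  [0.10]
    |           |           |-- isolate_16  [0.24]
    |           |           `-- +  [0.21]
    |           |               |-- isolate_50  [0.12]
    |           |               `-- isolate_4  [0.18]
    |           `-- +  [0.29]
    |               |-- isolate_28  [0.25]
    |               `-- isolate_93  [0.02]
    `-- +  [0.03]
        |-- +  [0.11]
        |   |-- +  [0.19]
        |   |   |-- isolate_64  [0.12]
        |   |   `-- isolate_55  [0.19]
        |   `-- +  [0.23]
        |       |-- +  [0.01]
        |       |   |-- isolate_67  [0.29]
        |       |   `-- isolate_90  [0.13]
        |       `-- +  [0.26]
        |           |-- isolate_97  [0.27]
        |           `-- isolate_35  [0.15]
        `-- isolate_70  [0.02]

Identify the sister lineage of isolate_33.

isolate_33 attaches to the tree at the node subtending (isolate_51,isolate_33).
The other lineage descending from that same node — the sister group — is the single tip isolate_51.

isolate_51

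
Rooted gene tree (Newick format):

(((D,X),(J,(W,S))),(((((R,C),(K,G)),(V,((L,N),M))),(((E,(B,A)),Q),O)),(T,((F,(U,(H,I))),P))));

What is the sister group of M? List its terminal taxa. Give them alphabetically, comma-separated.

L, N

M attaches to the tree at the node subtending ((L,N),M).
The other lineage descending from that same node — the sister group — is (L,N); its 2 tips in alphabetical order are the answer.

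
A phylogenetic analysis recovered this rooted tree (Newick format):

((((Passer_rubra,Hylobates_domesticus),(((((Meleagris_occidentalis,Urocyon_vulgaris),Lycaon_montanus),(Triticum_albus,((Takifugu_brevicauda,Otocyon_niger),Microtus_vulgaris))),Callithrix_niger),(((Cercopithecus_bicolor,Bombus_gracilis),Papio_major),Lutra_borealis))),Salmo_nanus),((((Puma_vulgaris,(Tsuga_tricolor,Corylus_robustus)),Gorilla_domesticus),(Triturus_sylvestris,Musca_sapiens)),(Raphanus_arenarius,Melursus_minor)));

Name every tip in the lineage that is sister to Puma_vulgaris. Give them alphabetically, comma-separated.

Corylus_robustus, Tsuga_tricolor

Puma_vulgaris attaches to the tree at the node subtending (Puma_vulgaris,(Tsuga_tricolor,Corylus_robustus)).
The other lineage descending from that same node — the sister group — is (Tsuga_tricolor,Corylus_robustus); its 2 tips in alphabetical order are the answer.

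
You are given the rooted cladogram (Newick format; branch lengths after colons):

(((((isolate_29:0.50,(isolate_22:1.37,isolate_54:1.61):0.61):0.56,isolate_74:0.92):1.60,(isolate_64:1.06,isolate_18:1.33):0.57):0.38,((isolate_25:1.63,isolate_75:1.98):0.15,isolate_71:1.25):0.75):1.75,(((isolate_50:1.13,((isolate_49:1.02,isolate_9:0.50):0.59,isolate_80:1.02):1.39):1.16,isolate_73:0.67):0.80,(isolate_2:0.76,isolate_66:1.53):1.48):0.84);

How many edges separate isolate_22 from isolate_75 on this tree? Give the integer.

8

The MRCA of isolate_22 and isolate_75 is the node subtending ((((isolate_29,(isolate_22,isolate_54)),isolate_74),(isolate_64,isolate_18)),((isolate_25,isolate_75),isolate_71)).
From isolate_22 up to that node: 5 branches. From isolate_75 up to the same node: 3 branches. Total: 5 + 3 = 8.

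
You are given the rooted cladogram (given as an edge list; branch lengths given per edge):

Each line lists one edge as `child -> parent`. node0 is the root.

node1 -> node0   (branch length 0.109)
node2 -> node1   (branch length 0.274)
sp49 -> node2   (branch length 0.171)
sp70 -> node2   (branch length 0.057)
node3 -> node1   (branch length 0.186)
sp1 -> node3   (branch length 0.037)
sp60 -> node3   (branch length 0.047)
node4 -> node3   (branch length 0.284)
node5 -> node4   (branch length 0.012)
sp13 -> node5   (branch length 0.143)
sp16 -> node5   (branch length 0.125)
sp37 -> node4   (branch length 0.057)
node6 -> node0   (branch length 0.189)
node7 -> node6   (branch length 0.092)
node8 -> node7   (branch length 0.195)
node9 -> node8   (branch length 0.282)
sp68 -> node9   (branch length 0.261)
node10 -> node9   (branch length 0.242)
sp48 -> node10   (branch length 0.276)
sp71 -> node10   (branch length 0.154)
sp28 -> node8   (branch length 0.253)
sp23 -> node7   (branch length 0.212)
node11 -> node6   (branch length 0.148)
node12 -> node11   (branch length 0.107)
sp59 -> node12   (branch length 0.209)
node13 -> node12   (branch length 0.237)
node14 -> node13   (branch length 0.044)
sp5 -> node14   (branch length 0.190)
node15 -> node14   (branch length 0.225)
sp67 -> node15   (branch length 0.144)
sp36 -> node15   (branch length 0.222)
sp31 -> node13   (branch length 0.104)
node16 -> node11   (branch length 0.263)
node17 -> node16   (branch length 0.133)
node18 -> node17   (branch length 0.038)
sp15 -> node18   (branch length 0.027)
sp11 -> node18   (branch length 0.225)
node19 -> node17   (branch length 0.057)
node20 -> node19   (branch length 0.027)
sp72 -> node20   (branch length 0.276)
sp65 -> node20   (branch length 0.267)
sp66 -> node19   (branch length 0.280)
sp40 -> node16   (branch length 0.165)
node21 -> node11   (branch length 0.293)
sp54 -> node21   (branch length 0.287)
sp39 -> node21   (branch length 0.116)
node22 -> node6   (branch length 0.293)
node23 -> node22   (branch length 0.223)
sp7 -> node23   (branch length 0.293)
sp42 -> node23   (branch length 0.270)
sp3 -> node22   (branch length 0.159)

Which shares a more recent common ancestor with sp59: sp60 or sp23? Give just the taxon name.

sp23

The MRCA of sp59 and sp23 subtends ((((sp68,(sp48,sp71)),sp28),sp23),((sp59,((sp5,(sp67,sp36)),sp31)),(((sp15,sp11),((sp72,sp65),sp66)),sp40),(sp54,sp39)),((sp7,sp42),sp3)) (21 taxa).
The MRCA of sp59 and sp60 is the root, subtending the entire tree (28 taxa).
The first is nested inside the second, so sp59 shares a more recent common ancestor with sp23.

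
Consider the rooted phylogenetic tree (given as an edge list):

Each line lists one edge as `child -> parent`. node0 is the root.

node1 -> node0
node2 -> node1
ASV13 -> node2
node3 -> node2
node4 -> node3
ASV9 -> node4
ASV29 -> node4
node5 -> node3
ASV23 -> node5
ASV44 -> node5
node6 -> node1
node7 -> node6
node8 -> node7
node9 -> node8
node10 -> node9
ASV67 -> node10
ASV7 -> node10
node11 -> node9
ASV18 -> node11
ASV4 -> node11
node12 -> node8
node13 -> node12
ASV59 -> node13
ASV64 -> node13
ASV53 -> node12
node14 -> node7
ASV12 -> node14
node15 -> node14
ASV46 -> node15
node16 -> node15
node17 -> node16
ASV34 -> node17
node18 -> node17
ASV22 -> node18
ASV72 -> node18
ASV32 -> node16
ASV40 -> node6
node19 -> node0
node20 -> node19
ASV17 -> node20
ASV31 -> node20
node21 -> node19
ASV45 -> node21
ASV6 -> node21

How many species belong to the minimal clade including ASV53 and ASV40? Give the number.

14

The MRCA of ASV53 and ASV40 is the node subtending (((((ASV67,ASV7),(ASV18,ASV4)),((ASV59,ASV64),ASV53)),(ASV12,(ASV46,((ASV34,(ASV22,ASV72)),ASV32)))),ASV40).
That clade contains 14 terminal taxa: ASV12, ASV18, ASV22, ASV32, ASV34, ASV4, ASV40, ASV46, ASV53, ASV59, ASV64, ASV67, ASV7, ASV72.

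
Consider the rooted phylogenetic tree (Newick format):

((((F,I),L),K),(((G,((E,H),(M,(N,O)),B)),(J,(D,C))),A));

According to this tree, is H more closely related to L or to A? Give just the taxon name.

The MRCA of H and A subtends (((G,((E,H),(M,(N,O)),B)),(J,(D,C))),A) (11 taxa).
The MRCA of H and L is the root, subtending the entire tree (15 taxa).
The first is nested inside the second, so H shares a more recent common ancestor with A.

A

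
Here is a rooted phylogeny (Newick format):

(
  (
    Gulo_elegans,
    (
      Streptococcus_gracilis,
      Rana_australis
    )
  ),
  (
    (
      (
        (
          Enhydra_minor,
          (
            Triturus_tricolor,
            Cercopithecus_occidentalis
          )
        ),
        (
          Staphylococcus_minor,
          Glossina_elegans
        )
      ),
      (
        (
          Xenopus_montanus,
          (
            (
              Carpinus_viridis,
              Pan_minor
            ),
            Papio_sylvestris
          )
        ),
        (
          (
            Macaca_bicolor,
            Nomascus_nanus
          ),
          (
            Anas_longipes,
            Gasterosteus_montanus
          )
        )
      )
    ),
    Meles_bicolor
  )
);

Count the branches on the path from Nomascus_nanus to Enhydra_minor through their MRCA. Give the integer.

7

The MRCA of Nomascus_nanus and Enhydra_minor is the node subtending (((Enhydra_minor,(Triturus_tricolor,Cercopithecus_occidentalis)),(Staphylococcus_minor,Glossina_elegans)),((Xenopus_montanus,((Carpinus_viridis,Pan_minor),Papio_sylvestris)),((Macaca_bicolor,Nomascus_nanus),(Anas_longipes,Gasterosteus_montanus)))).
From Nomascus_nanus up to that node: 4 branches. From Enhydra_minor up to the same node: 3 branches. Total: 4 + 3 = 7.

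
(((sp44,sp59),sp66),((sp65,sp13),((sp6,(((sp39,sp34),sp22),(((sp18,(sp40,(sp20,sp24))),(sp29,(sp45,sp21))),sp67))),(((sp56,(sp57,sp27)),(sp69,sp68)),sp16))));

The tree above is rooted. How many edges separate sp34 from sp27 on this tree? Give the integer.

The MRCA of sp34 and sp27 is the node subtending ((sp6,(((sp39,sp34),sp22),(((sp18,(sp40,(sp20,sp24))),(sp29,(sp45,sp21))),sp67))),(((sp56,(sp57,sp27)),(sp69,sp68)),sp16)).
From sp34 up to that node: 5 branches. From sp27 up to the same node: 5 branches. Total: 5 + 5 = 10.

10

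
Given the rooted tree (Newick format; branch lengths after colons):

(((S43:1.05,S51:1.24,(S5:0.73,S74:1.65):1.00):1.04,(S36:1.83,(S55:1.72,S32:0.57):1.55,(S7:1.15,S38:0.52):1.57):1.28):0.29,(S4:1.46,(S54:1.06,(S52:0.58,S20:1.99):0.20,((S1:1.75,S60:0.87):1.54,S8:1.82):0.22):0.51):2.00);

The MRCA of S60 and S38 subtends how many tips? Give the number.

The MRCA of S60 and S38 is the root, so the clade is the entire tree.
That clade contains 16 terminal taxa: S1, S20, S32, S36, S38, S4, S43, S5, S51, S52, S54, S55, S60, S7, S74, S8.

16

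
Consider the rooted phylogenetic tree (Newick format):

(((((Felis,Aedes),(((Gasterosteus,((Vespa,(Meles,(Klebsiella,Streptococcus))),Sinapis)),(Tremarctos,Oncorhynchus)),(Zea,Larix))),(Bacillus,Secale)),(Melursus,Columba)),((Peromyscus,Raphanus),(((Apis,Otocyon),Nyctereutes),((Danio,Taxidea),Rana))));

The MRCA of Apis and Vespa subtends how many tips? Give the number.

24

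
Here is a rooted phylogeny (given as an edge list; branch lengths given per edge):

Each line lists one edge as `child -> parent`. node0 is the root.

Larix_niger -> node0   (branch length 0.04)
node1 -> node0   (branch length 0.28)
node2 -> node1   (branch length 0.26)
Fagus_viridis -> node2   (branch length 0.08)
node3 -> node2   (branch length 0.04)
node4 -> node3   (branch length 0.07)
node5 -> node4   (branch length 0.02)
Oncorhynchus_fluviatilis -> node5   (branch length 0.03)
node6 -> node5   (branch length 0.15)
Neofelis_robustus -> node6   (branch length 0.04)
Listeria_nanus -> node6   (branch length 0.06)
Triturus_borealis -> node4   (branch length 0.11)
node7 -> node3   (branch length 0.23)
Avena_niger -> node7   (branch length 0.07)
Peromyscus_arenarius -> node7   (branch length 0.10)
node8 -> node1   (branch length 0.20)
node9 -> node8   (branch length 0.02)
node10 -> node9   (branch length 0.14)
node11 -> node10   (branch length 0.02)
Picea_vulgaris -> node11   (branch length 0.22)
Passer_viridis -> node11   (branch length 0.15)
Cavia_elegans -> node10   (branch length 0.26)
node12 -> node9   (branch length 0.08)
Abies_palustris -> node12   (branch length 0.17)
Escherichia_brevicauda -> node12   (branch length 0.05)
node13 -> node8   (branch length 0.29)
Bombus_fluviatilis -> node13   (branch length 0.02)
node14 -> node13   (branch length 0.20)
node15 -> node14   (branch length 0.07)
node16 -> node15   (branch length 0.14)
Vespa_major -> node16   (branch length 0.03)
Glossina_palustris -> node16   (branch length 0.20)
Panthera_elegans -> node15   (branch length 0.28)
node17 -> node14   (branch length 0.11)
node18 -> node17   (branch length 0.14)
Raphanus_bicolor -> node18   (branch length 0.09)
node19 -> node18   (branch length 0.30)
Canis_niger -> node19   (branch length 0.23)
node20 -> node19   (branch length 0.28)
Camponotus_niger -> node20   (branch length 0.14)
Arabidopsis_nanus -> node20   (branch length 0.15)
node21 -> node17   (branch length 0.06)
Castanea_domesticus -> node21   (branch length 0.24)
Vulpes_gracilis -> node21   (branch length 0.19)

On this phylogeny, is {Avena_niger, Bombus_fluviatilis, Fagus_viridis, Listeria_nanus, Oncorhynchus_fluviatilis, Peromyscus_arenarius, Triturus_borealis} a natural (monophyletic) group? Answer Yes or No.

No

The MRCA of the listed taxa subtends ((Fagus_viridis,(((Oncorhynchus_fluviatilis,(Neofelis_robustus,Listeria_nanus)),Triturus_borealis),(Avena_niger,Peromyscus_arenarius))),((((Picea_vulgaris,Passer_viridis),Cavia_elegans),(Abies_palustris,Escherichia_brevicauda)),(Bombus_fluviatilis,(((Vespa_major,Glossina_palustris),Panthera_elegans),((Raphanus_bicolor,(Canis_niger,(Camponotus_niger,Arabidopsis_nanus))),(Castanea_domesticus,Vulpes_gracilis)))))).
That clade also contains Abies_palustris, Arabidopsis_nanus, Camponotus_niger, Canis_niger, Castanea_domesticus, Cavia_elegans, Escherichia_brevicauda, Glossina_palustris, Neofelis_robustus, Panthera_elegans, Passer_viridis, Picea_vulgaris, Raphanus_bicolor, Vespa_major, Vulpes_gracilis, which are not in the proposed group, so the group is not monophyletic.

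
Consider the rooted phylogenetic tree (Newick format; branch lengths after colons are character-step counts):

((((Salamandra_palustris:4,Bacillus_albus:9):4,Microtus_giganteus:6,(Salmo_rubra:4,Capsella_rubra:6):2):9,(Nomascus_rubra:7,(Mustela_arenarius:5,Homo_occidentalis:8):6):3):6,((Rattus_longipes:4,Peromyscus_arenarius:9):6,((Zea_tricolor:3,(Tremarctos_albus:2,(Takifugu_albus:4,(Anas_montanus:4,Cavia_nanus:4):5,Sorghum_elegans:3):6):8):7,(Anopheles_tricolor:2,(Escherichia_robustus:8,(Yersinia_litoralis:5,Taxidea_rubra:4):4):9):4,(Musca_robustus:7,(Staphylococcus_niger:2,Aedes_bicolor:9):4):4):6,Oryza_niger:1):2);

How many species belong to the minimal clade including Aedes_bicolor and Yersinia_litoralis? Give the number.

The MRCA of Aedes_bicolor and Yersinia_litoralis is the node subtending ((Zea_tricolor,(Tremarctos_albus,(Takifugu_albus,(Anas_montanus,Cavia_nanus),Sorghum_elegans))),(Anopheles_tricolor,(Escherichia_robustus,(Yersinia_litoralis,Taxidea_rubra))),(Musca_robustus,(Staphylococcus_niger,Aedes_bicolor))).
That clade contains 13 terminal taxa: Aedes_bicolor, Anas_montanus, Anopheles_tricolor, Cavia_nanus, Escherichia_robustus, Musca_robustus, Sorghum_elegans, Staphylococcus_niger, Takifugu_albus, Taxidea_rubra, Tremarctos_albus, Yersinia_litoralis, Zea_tricolor.

13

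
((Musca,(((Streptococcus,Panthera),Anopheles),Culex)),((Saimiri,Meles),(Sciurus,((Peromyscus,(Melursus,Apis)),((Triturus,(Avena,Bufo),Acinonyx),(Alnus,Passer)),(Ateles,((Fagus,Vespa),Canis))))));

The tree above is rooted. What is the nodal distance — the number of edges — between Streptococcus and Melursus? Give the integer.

11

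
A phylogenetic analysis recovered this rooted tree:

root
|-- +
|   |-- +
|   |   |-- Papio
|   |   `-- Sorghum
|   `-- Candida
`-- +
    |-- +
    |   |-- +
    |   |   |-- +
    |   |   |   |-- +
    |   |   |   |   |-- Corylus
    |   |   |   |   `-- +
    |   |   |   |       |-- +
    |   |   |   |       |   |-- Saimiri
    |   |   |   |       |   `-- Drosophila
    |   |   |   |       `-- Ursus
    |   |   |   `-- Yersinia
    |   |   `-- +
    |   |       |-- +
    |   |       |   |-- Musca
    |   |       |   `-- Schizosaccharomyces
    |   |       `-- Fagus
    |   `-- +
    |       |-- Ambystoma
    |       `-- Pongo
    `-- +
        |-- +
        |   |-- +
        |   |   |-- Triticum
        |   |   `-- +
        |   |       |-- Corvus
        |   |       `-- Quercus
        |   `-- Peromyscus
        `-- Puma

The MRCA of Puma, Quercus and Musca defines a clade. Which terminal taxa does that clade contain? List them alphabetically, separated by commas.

Tracing Puma: it sits inside (((Triticum,(Corvus,Quercus)),Peromyscus),Puma).
Tracing Quercus: it sits inside (Corvus,Quercus).
Tracing Musca: it sits inside (Musca,Schizosaccharomyces).
The smallest clade enclosing all 3 is (((((Corylus,((Saimiri,Drosophila),Ursus)),Yersinia),((Musca,Schizosaccharomyces),Fagus)),(Ambystoma,Pongo)),(((Triticum,(Corvus,Quercus)),Peromyscus),Puma)); the answer is its 15 terminal taxa in alphabetical order.

Ambystoma, Corvus, Corylus, Drosophila, Fagus, Musca, Peromyscus, Pongo, Puma, Quercus, Saimiri, Schizosaccharomyces, Triticum, Ursus, Yersinia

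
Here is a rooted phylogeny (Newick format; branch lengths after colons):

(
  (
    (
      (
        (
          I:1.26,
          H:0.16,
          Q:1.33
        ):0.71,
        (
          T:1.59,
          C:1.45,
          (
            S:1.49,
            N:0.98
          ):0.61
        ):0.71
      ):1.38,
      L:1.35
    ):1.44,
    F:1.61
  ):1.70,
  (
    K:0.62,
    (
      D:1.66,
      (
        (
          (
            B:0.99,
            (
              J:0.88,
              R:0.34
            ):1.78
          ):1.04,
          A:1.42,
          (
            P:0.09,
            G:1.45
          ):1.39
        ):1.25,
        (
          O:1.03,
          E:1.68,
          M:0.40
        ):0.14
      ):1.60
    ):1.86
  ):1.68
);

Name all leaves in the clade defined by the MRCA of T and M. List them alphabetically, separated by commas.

Tracing T: it sits inside (T,C,(S,N)).
Tracing M: it sits inside (O,E,M).
The smallest clade enclosing both is the whole tree (their MRCA is the root), so the answer is all 20 tips in alphabetical order.

A, B, C, D, E, F, G, H, I, J, K, L, M, N, O, P, Q, R, S, T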